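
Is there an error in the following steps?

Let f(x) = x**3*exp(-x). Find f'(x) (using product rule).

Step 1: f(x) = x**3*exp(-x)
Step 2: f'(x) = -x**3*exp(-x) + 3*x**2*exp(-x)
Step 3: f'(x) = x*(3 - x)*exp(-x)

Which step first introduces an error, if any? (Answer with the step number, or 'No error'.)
Step 3

Step 3 is incorrect due to a wrong exponent.
The step shows: x*(3 - x)*exp(-x)
The correct value should be: x**2*(3 - x)*exp(-x)

Explanation: The exponent 2 on x was incorrectly written as 1: the term x**2*(3 - x)*exp(-x) was incorrectly written as x*(3 - x)*exp(-x)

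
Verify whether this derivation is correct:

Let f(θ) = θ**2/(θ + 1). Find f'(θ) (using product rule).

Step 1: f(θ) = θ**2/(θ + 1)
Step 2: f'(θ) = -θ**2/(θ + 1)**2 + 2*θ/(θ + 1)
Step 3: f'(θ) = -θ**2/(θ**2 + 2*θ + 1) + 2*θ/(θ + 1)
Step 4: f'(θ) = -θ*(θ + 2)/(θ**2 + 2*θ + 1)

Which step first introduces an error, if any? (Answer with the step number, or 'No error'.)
Step 4

Step 4 is incorrect due to a sign flip.
The step shows: -θ*(θ + 2)/(θ**2 + 2*θ + 1)
The correct value should be: θ*(θ + 2)/(θ**2 + 2*θ + 1)

Explanation: The sign of the whole expression was flipped: the term θ*(θ + 2)/(θ**2 + 2*θ + 1) was incorrectly written as -θ*(θ + 2)/(θ**2 + 2*θ + 1)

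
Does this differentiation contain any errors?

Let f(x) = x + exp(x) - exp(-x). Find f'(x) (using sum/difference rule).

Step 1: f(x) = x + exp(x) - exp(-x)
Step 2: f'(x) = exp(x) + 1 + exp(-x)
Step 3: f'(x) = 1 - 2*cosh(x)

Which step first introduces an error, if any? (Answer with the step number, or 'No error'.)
Step 3

Step 3 is incorrect due to a sign flip.
The step shows: 1 - 2*cosh(x)
The correct value should be: 2*cosh(x) + 1

Explanation: The sign of one term was flipped: the term 2*cosh(x) was incorrectly written as -2*cosh(x)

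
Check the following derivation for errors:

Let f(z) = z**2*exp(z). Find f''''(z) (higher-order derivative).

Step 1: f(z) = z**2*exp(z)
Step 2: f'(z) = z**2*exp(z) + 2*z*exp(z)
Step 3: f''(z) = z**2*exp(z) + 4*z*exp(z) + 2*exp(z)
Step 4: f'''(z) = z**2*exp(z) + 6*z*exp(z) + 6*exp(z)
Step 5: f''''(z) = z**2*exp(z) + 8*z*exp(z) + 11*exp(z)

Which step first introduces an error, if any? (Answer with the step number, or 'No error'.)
Step 5

Step 5 is incorrect due to a wrong coefficient.
The step shows: z**2*exp(z) + 8*z*exp(z) + 11*exp(z)
The correct value should be: z**2*exp(z) + 8*z*exp(z) + 12*exp(z)

Explanation: The coefficient 12 was incorrectly written as 11: the term 12*exp(z) was incorrectly written as 11*exp(z)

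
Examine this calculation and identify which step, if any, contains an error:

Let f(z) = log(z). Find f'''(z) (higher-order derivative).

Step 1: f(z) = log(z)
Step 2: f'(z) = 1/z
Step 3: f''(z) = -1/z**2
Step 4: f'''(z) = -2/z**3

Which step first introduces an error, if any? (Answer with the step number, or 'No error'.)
Step 4

Step 4 is incorrect due to a sign flip.
The step shows: -2/z**3
The correct value should be: 2/z**3

Explanation: The sign of the whole expression was flipped: the term 2/z**3 was incorrectly written as -2/z**3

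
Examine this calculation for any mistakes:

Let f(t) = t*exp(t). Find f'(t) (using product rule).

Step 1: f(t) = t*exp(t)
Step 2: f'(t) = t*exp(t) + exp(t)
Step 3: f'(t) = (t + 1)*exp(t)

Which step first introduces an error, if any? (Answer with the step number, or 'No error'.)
No error

All steps in this derivation are correct.
The final answer f'(t) = (t + 1)*exp(t) is valid.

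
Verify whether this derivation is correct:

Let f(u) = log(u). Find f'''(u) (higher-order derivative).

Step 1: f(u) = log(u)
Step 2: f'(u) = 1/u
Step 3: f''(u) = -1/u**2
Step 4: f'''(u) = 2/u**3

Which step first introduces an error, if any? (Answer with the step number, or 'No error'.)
No error

All steps in this derivation are correct.
The final answer f'''(u) = 2/u**3 is valid.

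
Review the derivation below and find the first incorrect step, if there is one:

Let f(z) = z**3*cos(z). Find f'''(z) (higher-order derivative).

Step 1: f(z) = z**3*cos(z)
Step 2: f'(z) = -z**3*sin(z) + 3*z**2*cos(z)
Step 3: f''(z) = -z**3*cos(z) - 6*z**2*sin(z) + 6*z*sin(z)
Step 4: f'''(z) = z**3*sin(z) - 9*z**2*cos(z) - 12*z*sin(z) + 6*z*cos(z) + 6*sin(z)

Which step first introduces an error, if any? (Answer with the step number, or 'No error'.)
Step 3

Step 3 is incorrect due to a wrong trig function.
The step shows: -z**3*cos(z) - 6*z**2*sin(z) + 6*z*sin(z)
The correct value should be: -z**3*cos(z) - 6*z**2*sin(z) + 6*z*cos(z)

Explanation: cos(z) was incorrectly written as sin(z): the term 6*z*cos(z) was incorrectly written as 6*z*sin(z)
The later steps are derived from this incorrect expression, so the error originates in Step 3.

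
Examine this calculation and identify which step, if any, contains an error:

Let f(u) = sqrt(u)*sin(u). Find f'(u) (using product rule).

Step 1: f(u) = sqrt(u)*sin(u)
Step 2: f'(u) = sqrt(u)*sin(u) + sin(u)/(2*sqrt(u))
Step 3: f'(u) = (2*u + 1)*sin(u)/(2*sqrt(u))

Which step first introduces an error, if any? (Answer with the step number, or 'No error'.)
Step 2

Step 2 is incorrect due to a wrong trig function.
The step shows: sqrt(u)*sin(u) + sin(u)/(2*sqrt(u))
The correct value should be: sqrt(u)*cos(u) + sin(u)/(2*sqrt(u))

Explanation: cos(u) was incorrectly written as sin(u): the term sqrt(u)*cos(u) was incorrectly written as sqrt(u)*sin(u)
The later steps are derived from this incorrect expression, so the error originates in Step 2.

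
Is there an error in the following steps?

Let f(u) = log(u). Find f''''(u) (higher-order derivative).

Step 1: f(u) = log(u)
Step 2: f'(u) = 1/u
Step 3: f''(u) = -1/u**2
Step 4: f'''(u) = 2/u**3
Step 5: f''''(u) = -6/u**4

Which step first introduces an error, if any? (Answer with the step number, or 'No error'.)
No error

All steps in this derivation are correct.
The final answer f''''(u) = -6/u**4 is valid.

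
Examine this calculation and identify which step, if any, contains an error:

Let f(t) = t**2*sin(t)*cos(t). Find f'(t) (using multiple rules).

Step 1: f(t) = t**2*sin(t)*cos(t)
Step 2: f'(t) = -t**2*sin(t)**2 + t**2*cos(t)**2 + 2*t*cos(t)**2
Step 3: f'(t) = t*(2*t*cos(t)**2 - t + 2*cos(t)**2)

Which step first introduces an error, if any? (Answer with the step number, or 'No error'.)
Step 2

Step 2 is incorrect due to a wrong trig function.
The step shows: -t**2*sin(t)**2 + t**2*cos(t)**2 + 2*t*cos(t)**2
The correct value should be: -t**2*sin(t)**2 + t**2*cos(t)**2 + 2*t*sin(t)*cos(t)

Explanation: sin(t) was incorrectly written as cos(t): the term 2*t*sin(t)*cos(t) was incorrectly written as 2*t*cos(t)**2
The later steps are derived from this incorrect expression, so the error originates in Step 2.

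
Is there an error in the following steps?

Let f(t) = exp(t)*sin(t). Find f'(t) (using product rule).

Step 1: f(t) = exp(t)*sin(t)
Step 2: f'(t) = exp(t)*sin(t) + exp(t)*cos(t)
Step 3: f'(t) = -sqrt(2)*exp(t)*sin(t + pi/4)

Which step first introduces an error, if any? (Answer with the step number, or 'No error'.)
Step 3

Step 3 is incorrect due to a sign flip.
The step shows: -sqrt(2)*exp(t)*sin(t + pi/4)
The correct value should be: sqrt(2)*exp(t)*sin(t + pi/4)

Explanation: The sign of the whole expression was flipped: the term sqrt(2)*exp(t)*sin(t + pi/4) was incorrectly written as -sqrt(2)*exp(t)*sin(t + pi/4)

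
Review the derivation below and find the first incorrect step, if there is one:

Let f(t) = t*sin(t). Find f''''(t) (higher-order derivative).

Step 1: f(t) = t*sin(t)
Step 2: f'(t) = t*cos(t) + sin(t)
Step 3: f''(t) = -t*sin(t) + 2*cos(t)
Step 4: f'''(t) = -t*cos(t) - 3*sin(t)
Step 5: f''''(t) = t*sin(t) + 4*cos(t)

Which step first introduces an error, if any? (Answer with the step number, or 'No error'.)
Step 5

Step 5 is incorrect due to a sign flip.
The step shows: t*sin(t) + 4*cos(t)
The correct value should be: t*sin(t) - 4*cos(t)

Explanation: The sign of one term was flipped: the term -4*cos(t) was incorrectly written as 4*cos(t)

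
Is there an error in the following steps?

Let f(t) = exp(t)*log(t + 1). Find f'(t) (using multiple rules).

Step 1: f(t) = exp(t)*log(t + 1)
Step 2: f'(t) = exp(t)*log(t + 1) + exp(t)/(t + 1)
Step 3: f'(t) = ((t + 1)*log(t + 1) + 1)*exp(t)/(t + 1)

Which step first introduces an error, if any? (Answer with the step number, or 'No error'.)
No error

All steps in this derivation are correct.
The final answer f'(t) = ((t + 1)*log(t + 1) + 1)*exp(t)/(t + 1) is valid.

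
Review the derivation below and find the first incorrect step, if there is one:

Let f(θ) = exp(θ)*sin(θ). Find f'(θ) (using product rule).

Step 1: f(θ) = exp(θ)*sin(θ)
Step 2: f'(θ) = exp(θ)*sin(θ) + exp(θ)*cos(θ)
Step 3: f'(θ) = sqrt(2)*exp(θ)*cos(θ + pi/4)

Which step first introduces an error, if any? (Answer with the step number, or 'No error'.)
Step 3

Step 3 is incorrect due to a wrong trig function.
The step shows: sqrt(2)*exp(θ)*cos(θ + pi/4)
The correct value should be: sqrt(2)*exp(θ)*sin(θ + pi/4)

Explanation: sin(θ + pi/4) was incorrectly written as cos(θ + pi/4): the term sqrt(2)*exp(θ)*sin(θ + pi/4) was incorrectly written as sqrt(2)*exp(θ)*cos(θ + pi/4)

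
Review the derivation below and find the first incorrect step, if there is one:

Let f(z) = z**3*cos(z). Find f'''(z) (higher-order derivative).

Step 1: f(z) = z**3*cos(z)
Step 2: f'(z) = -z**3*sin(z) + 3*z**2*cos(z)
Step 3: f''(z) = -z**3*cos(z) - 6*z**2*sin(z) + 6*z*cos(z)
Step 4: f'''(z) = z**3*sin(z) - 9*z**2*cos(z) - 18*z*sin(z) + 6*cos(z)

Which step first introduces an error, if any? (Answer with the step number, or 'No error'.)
No error

All steps in this derivation are correct.
The final answer f'''(z) = z**3*sin(z) - 9*z**2*cos(z) - 18*z*sin(z) + 6*cos(z) is valid.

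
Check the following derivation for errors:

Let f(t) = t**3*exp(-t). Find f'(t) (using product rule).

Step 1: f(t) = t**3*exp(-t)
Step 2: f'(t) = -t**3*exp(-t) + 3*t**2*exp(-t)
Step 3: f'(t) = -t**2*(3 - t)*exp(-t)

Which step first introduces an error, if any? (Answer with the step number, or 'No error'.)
Step 3

Step 3 is incorrect due to a sign flip.
The step shows: -t**2*(3 - t)*exp(-t)
The correct value should be: t**2*(3 - t)*exp(-t)

Explanation: The sign of the whole expression was flipped: the term t**2*(3 - t)*exp(-t) was incorrectly written as -t**2*(3 - t)*exp(-t)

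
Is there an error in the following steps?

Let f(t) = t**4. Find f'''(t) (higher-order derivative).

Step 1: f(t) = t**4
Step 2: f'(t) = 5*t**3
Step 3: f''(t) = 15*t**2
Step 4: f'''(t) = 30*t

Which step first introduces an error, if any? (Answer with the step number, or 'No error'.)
Step 2

Step 2 is incorrect due to a wrong coefficient.
The step shows: 5*t**3
The correct value should be: 4*t**3

Explanation: The coefficient 4 was incorrectly written as 5: the term 4*t**3 was incorrectly written as 5*t**3
The later steps are derived from this incorrect expression, so the error originates in Step 2.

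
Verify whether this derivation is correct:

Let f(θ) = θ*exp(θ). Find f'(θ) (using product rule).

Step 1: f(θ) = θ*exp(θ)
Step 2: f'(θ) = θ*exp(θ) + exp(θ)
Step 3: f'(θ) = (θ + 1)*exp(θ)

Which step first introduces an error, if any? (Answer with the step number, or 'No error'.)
No error

All steps in this derivation are correct.
The final answer f'(θ) = (θ + 1)*exp(θ) is valid.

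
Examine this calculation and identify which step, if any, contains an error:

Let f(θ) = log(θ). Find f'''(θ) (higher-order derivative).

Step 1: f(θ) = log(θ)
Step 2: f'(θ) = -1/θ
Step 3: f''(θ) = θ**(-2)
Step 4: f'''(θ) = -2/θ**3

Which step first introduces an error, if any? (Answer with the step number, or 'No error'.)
Step 2

Step 2 is incorrect due to a sign flip.
The step shows: -1/θ
The correct value should be: 1/θ

Explanation: The sign of the whole expression was flipped: the term 1/θ was incorrectly written as -1/θ
The later steps are derived from this incorrect expression, so the error originates in Step 2.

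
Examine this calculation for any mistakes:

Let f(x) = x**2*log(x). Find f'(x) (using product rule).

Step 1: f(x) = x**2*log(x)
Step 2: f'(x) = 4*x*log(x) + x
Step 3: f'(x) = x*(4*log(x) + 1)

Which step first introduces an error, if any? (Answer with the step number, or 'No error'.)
Step 2

Step 2 is incorrect due to a wrong coefficient.
The step shows: 4*x*log(x) + x
The correct value should be: 2*x*log(x) + x

Explanation: The coefficient 2 was incorrectly written as 4: the term 2*x*log(x) was incorrectly written as 4*x*log(x)
The later steps are derived from this incorrect expression, so the error originates in Step 2.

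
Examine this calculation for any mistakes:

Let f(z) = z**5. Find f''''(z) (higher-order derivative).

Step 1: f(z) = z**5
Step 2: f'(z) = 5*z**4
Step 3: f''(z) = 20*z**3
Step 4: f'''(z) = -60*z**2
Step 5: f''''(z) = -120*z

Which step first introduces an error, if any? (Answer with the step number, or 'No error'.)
Step 4

Step 4 is incorrect due to a sign flip.
The step shows: -60*z**2
The correct value should be: 60*z**2

Explanation: The sign of the whole expression was flipped: the term 60*z**2 was incorrectly written as -60*z**2
The later steps are derived from this incorrect expression, so the error originates in Step 4.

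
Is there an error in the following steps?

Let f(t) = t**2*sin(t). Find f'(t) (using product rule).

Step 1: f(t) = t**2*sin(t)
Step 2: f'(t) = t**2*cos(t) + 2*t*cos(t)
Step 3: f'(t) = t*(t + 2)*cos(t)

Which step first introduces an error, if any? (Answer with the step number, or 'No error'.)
Step 2

Step 2 is incorrect due to a wrong trig function.
The step shows: t**2*cos(t) + 2*t*cos(t)
The correct value should be: t**2*cos(t) + 2*t*sin(t)

Explanation: sin(t) was incorrectly written as cos(t): the term 2*t*sin(t) was incorrectly written as 2*t*cos(t)
The later steps are derived from this incorrect expression, so the error originates in Step 2.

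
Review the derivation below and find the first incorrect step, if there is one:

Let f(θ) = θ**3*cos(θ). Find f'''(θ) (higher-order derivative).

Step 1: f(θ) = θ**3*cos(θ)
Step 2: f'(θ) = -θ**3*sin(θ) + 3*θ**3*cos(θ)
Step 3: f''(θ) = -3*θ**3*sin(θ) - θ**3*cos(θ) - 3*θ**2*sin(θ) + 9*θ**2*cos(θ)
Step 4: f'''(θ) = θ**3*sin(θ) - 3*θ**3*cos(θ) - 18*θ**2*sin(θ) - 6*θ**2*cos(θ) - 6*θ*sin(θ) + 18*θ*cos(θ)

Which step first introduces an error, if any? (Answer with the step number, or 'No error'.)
Step 2

Step 2 is incorrect due to a wrong exponent.
The step shows: -θ**3*sin(θ) + 3*θ**3*cos(θ)
The correct value should be: -θ**3*sin(θ) + 3*θ**2*cos(θ)

Explanation: The exponent 2 on θ was incorrectly written as 3: the term 3*θ**2*cos(θ) was incorrectly written as 3*θ**3*cos(θ)
The later steps are derived from this incorrect expression, so the error originates in Step 2.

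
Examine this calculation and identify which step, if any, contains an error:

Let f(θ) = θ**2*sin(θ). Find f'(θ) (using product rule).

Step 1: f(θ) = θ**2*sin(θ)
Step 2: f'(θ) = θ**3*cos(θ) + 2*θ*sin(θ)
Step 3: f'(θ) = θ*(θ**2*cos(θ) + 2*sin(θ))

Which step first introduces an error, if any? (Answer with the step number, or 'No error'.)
Step 2

Step 2 is incorrect due to a wrong exponent.
The step shows: θ**3*cos(θ) + 2*θ*sin(θ)
The correct value should be: θ**2*cos(θ) + 2*θ*sin(θ)

Explanation: The exponent 2 on θ was incorrectly written as 3: the term θ**2*cos(θ) was incorrectly written as θ**3*cos(θ)
The later steps are derived from this incorrect expression, so the error originates in Step 2.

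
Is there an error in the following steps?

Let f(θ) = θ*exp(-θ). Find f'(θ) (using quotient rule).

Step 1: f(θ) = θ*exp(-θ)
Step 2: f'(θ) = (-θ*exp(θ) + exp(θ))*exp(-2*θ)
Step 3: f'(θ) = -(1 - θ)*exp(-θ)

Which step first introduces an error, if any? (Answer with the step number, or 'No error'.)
Step 3

Step 3 is incorrect due to a sign flip.
The step shows: -(1 - θ)*exp(-θ)
The correct value should be: (1 - θ)*exp(-θ)

Explanation: The sign of the whole expression was flipped: the term (1 - θ)*exp(-θ) was incorrectly written as -(1 - θ)*exp(-θ)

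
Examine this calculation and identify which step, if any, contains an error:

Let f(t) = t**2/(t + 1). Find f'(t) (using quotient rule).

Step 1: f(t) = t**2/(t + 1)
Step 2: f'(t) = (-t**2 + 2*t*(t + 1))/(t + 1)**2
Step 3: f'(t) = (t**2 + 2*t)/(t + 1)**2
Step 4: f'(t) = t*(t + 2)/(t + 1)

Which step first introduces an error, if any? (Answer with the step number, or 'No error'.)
Step 4

Step 4 is incorrect due to a wrong exponent.
The step shows: t*(t + 2)/(t + 1)
The correct value should be: t*(t + 2)/(t + 1)**2

Explanation: The exponent -2 on t + 1 was incorrectly written as -1: the term t*(t + 2)/(t + 1)**2 was incorrectly written as t*(t + 2)/(t + 1)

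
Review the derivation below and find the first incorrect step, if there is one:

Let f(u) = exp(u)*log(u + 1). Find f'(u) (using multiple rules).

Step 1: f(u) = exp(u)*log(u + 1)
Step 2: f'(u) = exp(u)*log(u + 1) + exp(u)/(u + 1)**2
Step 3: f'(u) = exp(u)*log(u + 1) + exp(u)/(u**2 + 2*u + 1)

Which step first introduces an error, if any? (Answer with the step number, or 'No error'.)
Step 2

Step 2 is incorrect due to a wrong exponent.
The step shows: exp(u)*log(u + 1) + exp(u)/(u + 1)**2
The correct value should be: exp(u)*log(u + 1) + exp(u)/(u + 1)

Explanation: The exponent -1 on u + 1 was incorrectly written as -2: the term exp(u)/(u + 1) was incorrectly written as exp(u)/(u + 1)**2
The later steps are derived from this incorrect expression, so the error originates in Step 2.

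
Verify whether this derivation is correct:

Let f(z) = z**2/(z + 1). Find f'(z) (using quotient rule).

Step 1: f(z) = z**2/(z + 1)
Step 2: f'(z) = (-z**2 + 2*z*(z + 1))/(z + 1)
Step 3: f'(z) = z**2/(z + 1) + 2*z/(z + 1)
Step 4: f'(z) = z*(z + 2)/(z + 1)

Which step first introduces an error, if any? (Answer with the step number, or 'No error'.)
Step 2

Step 2 is incorrect due to a wrong exponent.
The step shows: (-z**2 + 2*z*(z + 1))/(z + 1)
The correct value should be: (-z**2 + 2*z*(z + 1))/(z + 1)**2

Explanation: The exponent -2 on z + 1 was incorrectly written as -1: the term (-z**2 + 2*z*(z + 1))/(z + 1)**2 was incorrectly written as (-z**2 + 2*z*(z + 1))/(z + 1)
The later steps are derived from this incorrect expression, so the error originates in Step 2.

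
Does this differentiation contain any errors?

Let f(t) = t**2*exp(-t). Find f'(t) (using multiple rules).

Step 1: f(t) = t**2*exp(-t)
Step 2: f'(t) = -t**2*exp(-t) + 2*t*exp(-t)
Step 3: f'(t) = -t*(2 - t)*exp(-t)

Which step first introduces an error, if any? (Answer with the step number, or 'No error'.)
Step 3

Step 3 is incorrect due to a sign flip.
The step shows: -t*(2 - t)*exp(-t)
The correct value should be: t*(2 - t)*exp(-t)

Explanation: The sign of the whole expression was flipped: the term t*(2 - t)*exp(-t) was incorrectly written as -t*(2 - t)*exp(-t)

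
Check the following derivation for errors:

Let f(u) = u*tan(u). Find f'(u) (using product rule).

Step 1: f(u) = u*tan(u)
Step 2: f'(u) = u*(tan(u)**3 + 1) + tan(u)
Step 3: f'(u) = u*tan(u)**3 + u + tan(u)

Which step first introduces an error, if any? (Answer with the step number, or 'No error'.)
Step 2

Step 2 is incorrect due to a wrong exponent.
The step shows: u*(tan(u)**3 + 1) + tan(u)
The correct value should be: u*(tan(u)**2 + 1) + tan(u)

Explanation: The exponent 2 on tan(u) was incorrectly written as 3: the term u*(tan(u)**2 + 1) was incorrectly written as u*(tan(u)**3 + 1)
The later steps are derived from this incorrect expression, so the error originates in Step 2.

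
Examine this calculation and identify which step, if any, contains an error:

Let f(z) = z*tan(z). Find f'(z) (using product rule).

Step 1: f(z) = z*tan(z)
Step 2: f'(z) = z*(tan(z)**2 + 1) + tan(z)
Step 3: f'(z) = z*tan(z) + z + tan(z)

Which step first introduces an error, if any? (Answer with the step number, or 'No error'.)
Step 3

Step 3 is incorrect due to a wrong exponent.
The step shows: z*tan(z) + z + tan(z)
The correct value should be: z*tan(z)**2 + z + tan(z)

Explanation: The exponent 2 on tan(z) was incorrectly written as 1: the term z*tan(z)**2 was incorrectly written as z*tan(z)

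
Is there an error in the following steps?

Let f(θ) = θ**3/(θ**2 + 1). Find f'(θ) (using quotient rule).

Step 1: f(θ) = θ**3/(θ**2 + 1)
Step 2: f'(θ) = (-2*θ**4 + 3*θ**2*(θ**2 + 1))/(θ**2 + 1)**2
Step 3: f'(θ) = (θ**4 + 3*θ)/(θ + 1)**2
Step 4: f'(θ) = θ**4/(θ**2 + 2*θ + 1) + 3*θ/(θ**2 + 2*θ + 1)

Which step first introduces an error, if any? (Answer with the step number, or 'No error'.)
Step 3

Step 3 is incorrect due to a wrong exponent.
The step shows: (θ**4 + 3*θ)/(θ + 1)**2
The correct value should be: (θ**4 + 3*θ**2)/(θ**2 + 1)**2

Explanation: The exponent 2 on θ was incorrectly written as 1: the term (θ**4 + 3*θ**2)/(θ**2 + 1)**2 was incorrectly written as (θ**4 + 3*θ)/(θ + 1)**2
The later steps are derived from this incorrect expression, so the error originates in Step 3.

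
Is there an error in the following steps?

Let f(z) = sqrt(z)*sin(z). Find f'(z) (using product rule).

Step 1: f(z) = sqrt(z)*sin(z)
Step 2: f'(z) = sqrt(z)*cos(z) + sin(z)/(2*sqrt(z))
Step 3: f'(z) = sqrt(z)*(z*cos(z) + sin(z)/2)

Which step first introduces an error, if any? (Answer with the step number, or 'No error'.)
Step 3

Step 3 is incorrect due to a wrong exponent.
The step shows: sqrt(z)*(z*cos(z) + sin(z)/2)
The correct value should be: (z*cos(z) + sin(z)/2)/sqrt(z)

Explanation: The exponent -1/2 on z was incorrectly written as 1/2: the term (z*cos(z) + sin(z)/2)/sqrt(z) was incorrectly written as sqrt(z)*(z*cos(z) + sin(z)/2)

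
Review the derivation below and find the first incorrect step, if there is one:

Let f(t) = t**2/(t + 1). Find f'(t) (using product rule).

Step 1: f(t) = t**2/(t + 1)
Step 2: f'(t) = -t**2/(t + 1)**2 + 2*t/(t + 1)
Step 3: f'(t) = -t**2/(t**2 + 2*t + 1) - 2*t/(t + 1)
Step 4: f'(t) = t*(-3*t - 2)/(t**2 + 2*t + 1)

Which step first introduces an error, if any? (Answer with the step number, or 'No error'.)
Step 3

Step 3 is incorrect due to a sign flip.
The step shows: -t**2/(t**2 + 2*t + 1) - 2*t/(t + 1)
The correct value should be: -t**2/(t**2 + 2*t + 1) + 2*t/(t + 1)

Explanation: The sign of one term was flipped: the term 2*t/(t + 1) was incorrectly written as -2*t/(t + 1)
The later steps are derived from this incorrect expression, so the error originates in Step 3.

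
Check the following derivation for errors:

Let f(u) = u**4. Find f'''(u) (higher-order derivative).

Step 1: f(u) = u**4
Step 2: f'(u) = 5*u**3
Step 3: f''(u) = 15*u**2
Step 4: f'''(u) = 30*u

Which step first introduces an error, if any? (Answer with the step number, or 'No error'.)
Step 2

Step 2 is incorrect due to a wrong coefficient.
The step shows: 5*u**3
The correct value should be: 4*u**3

Explanation: The coefficient 4 was incorrectly written as 5: the term 4*u**3 was incorrectly written as 5*u**3
The later steps are derived from this incorrect expression, so the error originates in Step 2.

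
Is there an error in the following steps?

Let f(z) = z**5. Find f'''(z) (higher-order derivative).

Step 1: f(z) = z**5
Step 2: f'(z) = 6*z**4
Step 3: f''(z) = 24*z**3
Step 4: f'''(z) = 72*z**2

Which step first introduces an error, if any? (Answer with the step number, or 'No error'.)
Step 2

Step 2 is incorrect due to a wrong coefficient.
The step shows: 6*z**4
The correct value should be: 5*z**4

Explanation: The coefficient 5 was incorrectly written as 6: the term 5*z**4 was incorrectly written as 6*z**4
The later steps are derived from this incorrect expression, so the error originates in Step 2.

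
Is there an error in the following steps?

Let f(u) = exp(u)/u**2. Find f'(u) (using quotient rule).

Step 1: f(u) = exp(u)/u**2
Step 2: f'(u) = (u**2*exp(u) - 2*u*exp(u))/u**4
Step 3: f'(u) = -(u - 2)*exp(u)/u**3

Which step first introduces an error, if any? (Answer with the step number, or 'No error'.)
Step 3

Step 3 is incorrect due to a sign flip.
The step shows: -(u - 2)*exp(u)/u**3
The correct value should be: (u - 2)*exp(u)/u**3

Explanation: The sign of the whole expression was flipped: the term (u - 2)*exp(u)/u**3 was incorrectly written as -(u - 2)*exp(u)/u**3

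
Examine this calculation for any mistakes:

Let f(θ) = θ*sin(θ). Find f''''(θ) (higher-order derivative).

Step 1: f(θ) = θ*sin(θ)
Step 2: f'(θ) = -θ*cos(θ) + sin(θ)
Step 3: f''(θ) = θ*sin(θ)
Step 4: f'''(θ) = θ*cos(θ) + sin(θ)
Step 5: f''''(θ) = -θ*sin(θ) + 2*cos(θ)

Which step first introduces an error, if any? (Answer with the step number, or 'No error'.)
Step 2

Step 2 is incorrect due to a sign flip.
The step shows: -θ*cos(θ) + sin(θ)
The correct value should be: θ*cos(θ) + sin(θ)

Explanation: The sign of one term was flipped: the term θ*cos(θ) was incorrectly written as -θ*cos(θ)
The later steps are derived from this incorrect expression, so the error originates in Step 2.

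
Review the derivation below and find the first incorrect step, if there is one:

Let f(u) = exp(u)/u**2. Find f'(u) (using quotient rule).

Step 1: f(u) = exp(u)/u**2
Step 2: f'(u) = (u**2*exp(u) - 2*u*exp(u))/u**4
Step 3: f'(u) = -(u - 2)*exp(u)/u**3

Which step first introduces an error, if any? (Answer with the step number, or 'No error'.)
Step 3

Step 3 is incorrect due to a sign flip.
The step shows: -(u - 2)*exp(u)/u**3
The correct value should be: (u - 2)*exp(u)/u**3

Explanation: The sign of the whole expression was flipped: the term (u - 2)*exp(u)/u**3 was incorrectly written as -(u - 2)*exp(u)/u**3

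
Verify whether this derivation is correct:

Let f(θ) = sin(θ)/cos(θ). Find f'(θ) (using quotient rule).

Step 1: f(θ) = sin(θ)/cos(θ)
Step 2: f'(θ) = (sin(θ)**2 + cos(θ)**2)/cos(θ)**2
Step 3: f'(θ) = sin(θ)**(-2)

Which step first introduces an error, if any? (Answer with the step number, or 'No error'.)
Step 3

Step 3 is incorrect due to a wrong trig function.
The step shows: sin(θ)**(-2)
The correct value should be: cos(θ)**(-2)

Explanation: cos(θ) was incorrectly written as sin(θ): the term cos(θ)**(-2) was incorrectly written as sin(θ)**(-2)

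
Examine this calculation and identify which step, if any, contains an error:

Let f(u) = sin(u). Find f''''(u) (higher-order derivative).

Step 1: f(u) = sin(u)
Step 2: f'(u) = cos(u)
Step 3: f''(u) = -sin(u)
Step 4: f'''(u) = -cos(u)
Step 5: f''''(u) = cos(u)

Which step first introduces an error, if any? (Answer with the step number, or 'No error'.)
Step 5

Step 5 is incorrect due to a wrong trig function.
The step shows: cos(u)
The correct value should be: sin(u)

Explanation: sin(u) was incorrectly written as cos(u): the term sin(u) was incorrectly written as cos(u)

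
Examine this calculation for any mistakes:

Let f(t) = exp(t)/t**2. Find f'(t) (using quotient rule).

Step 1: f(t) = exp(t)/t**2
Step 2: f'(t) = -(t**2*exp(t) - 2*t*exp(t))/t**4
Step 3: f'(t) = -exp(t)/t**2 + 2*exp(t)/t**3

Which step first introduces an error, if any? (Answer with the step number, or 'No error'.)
Step 2

Step 2 is incorrect due to a sign flip.
The step shows: -(t**2*exp(t) - 2*t*exp(t))/t**4
The correct value should be: (t**2*exp(t) - 2*t*exp(t))/t**4

Explanation: The sign of the whole expression was flipped: the term (t**2*exp(t) - 2*t*exp(t))/t**4 was incorrectly written as -(t**2*exp(t) - 2*t*exp(t))/t**4
The later steps are derived from this incorrect expression, so the error originates in Step 2.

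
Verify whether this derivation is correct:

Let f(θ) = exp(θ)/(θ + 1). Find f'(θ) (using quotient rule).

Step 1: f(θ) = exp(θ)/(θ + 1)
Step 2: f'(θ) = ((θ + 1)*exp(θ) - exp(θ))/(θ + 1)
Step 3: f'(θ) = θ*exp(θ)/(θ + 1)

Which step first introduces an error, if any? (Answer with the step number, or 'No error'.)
Step 2

Step 2 is incorrect due to a wrong exponent.
The step shows: ((θ + 1)*exp(θ) - exp(θ))/(θ + 1)
The correct value should be: ((θ + 1)*exp(θ) - exp(θ))/(θ + 1)**2

Explanation: The exponent -2 on θ + 1 was incorrectly written as -1: the term ((θ + 1)*exp(θ) - exp(θ))/(θ + 1)**2 was incorrectly written as ((θ + 1)*exp(θ) - exp(θ))/(θ + 1)
The later steps are derived from this incorrect expression, so the error originates in Step 2.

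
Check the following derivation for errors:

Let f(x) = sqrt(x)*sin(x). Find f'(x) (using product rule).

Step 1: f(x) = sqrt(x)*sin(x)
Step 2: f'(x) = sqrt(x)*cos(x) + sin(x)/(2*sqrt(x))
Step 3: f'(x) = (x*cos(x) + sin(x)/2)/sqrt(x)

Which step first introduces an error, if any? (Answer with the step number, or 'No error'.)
No error

All steps in this derivation are correct.
The final answer f'(x) = (x*cos(x) + sin(x)/2)/sqrt(x) is valid.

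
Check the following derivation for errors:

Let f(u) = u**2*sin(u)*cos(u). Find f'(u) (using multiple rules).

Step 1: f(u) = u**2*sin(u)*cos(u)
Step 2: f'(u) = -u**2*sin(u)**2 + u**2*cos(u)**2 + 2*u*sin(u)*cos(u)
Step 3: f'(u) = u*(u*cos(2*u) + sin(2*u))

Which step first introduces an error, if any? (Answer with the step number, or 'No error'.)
No error

All steps in this derivation are correct.
The final answer f'(u) = u*(u*cos(2*u) + sin(2*u)) is valid.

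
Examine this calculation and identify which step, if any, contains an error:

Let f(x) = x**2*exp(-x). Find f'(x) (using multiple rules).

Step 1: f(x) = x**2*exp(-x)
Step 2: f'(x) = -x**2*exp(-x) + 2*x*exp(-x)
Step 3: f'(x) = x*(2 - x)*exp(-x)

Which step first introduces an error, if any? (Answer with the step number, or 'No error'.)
No error

All steps in this derivation are correct.
The final answer f'(x) = x*(2 - x)*exp(-x) is valid.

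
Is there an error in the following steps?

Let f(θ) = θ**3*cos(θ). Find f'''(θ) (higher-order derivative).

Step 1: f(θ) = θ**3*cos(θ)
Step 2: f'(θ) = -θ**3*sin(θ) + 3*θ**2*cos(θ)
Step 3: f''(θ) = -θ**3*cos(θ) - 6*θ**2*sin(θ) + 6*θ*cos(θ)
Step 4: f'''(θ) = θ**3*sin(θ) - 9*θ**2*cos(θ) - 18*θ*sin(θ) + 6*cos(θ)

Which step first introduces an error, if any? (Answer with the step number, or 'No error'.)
No error

All steps in this derivation are correct.
The final answer f'''(θ) = θ**3*sin(θ) - 9*θ**2*cos(θ) - 18*θ*sin(θ) + 6*cos(θ) is valid.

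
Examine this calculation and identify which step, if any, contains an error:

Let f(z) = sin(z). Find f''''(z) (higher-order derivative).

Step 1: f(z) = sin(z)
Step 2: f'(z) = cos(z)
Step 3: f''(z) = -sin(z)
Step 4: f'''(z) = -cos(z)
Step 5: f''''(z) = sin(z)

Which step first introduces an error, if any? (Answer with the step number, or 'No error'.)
No error

All steps in this derivation are correct.
The final answer f''''(z) = sin(z) is valid.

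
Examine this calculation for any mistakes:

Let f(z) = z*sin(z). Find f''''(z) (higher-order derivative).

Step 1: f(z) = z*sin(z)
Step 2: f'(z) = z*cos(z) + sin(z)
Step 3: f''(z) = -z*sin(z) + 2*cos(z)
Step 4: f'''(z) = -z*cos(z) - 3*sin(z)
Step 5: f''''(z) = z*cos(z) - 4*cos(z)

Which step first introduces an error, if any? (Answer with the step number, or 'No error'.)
Step 5

Step 5 is incorrect due to a wrong trig function.
The step shows: z*cos(z) - 4*cos(z)
The correct value should be: z*sin(z) - 4*cos(z)

Explanation: sin(z) was incorrectly written as cos(z): the term z*sin(z) was incorrectly written as z*cos(z)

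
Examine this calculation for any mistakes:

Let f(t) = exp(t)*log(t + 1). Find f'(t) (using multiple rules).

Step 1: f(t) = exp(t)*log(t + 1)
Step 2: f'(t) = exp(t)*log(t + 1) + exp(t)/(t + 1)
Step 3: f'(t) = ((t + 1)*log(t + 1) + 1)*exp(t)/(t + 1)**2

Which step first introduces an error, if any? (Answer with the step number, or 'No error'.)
Step 3

Step 3 is incorrect due to a wrong exponent.
The step shows: ((t + 1)*log(t + 1) + 1)*exp(t)/(t + 1)**2
The correct value should be: ((t + 1)*log(t + 1) + 1)*exp(t)/(t + 1)

Explanation: The exponent -1 on t + 1 was incorrectly written as -2: the term ((t + 1)*log(t + 1) + 1)*exp(t)/(t + 1) was incorrectly written as ((t + 1)*log(t + 1) + 1)*exp(t)/(t + 1)**2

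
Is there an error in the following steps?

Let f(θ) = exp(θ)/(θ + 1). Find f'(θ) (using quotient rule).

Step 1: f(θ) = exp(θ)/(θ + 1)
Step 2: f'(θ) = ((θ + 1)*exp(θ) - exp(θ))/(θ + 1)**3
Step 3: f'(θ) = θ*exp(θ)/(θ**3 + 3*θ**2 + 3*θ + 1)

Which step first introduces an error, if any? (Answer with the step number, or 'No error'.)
Step 2

Step 2 is incorrect due to a wrong exponent.
The step shows: ((θ + 1)*exp(θ) - exp(θ))/(θ + 1)**3
The correct value should be: ((θ + 1)*exp(θ) - exp(θ))/(θ + 1)**2

Explanation: The exponent -2 on θ + 1 was incorrectly written as -3: the term ((θ + 1)*exp(θ) - exp(θ))/(θ + 1)**2 was incorrectly written as ((θ + 1)*exp(θ) - exp(θ))/(θ + 1)**3
The later steps are derived from this incorrect expression, so the error originates in Step 2.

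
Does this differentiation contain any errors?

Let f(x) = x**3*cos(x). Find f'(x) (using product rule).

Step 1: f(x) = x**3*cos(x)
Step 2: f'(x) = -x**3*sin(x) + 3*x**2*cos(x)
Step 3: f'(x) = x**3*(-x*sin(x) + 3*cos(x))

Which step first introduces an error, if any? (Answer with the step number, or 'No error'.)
Step 3

Step 3 is incorrect due to a wrong exponent.
The step shows: x**3*(-x*sin(x) + 3*cos(x))
The correct value should be: x**2*(-x*sin(x) + 3*cos(x))

Explanation: The exponent 2 on x was incorrectly written as 3: the term x**2*(-x*sin(x) + 3*cos(x)) was incorrectly written as x**3*(-x*sin(x) + 3*cos(x))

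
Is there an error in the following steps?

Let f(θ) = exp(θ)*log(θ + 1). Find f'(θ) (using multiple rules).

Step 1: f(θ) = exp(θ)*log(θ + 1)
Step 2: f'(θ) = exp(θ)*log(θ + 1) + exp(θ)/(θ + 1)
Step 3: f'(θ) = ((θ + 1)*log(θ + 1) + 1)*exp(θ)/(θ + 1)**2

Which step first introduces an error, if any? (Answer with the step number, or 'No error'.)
Step 3

Step 3 is incorrect due to a wrong exponent.
The step shows: ((θ + 1)*log(θ + 1) + 1)*exp(θ)/(θ + 1)**2
The correct value should be: ((θ + 1)*log(θ + 1) + 1)*exp(θ)/(θ + 1)

Explanation: The exponent -1 on θ + 1 was incorrectly written as -2: the term ((θ + 1)*log(θ + 1) + 1)*exp(θ)/(θ + 1) was incorrectly written as ((θ + 1)*log(θ + 1) + 1)*exp(θ)/(θ + 1)**2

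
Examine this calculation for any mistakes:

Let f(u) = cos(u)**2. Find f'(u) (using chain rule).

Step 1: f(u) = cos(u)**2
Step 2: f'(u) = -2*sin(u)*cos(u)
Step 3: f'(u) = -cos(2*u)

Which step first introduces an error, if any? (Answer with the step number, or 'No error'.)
Step 3

Step 3 is incorrect due to a wrong trig function.
The step shows: -cos(2*u)
The correct value should be: -sin(2*u)

Explanation: sin(2*u) was incorrectly written as cos(2*u): the term -sin(2*u) was incorrectly written as -cos(2*u)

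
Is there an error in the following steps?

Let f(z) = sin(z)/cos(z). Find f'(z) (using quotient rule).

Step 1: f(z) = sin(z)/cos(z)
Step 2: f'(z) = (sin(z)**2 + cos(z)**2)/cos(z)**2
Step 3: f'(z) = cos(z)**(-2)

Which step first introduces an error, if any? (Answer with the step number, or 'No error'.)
No error

All steps in this derivation are correct.
The final answer f'(z) = cos(z)**(-2) is valid.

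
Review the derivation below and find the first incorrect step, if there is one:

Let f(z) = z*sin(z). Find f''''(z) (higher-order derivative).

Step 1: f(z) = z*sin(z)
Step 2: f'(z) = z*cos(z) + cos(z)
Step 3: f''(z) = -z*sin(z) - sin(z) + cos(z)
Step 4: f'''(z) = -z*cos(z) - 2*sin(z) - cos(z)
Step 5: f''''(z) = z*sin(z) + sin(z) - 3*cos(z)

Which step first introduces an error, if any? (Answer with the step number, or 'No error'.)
Step 2

Step 2 is incorrect due to a wrong trig function.
The step shows: z*cos(z) + cos(z)
The correct value should be: z*cos(z) + sin(z)

Explanation: sin(z) was incorrectly written as cos(z): the term sin(z) was incorrectly written as cos(z)
The later steps are derived from this incorrect expression, so the error originates in Step 2.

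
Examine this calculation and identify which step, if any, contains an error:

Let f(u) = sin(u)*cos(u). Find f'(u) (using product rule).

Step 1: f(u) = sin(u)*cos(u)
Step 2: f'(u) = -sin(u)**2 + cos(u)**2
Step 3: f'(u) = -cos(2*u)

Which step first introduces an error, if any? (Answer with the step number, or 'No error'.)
Step 3

Step 3 is incorrect due to a sign flip.
The step shows: -cos(2*u)
The correct value should be: cos(2*u)

Explanation: The sign of the whole expression was flipped: the term cos(2*u) was incorrectly written as -cos(2*u)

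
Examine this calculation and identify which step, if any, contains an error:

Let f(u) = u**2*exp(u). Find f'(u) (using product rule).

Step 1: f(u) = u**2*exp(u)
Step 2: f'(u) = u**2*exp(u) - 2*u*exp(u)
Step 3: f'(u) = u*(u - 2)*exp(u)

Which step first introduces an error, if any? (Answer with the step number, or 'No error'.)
Step 2

Step 2 is incorrect due to a sign flip.
The step shows: u**2*exp(u) - 2*u*exp(u)
The correct value should be: u**2*exp(u) + 2*u*exp(u)

Explanation: The sign of one term was flipped: the term 2*u*exp(u) was incorrectly written as -2*u*exp(u)
The later steps are derived from this incorrect expression, so the error originates in Step 2.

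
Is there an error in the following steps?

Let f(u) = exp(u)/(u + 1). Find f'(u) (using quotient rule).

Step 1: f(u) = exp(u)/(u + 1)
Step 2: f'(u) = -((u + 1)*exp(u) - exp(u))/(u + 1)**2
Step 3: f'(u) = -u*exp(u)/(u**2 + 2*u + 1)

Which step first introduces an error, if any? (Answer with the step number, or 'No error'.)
Step 2

Step 2 is incorrect due to a sign flip.
The step shows: -((u + 1)*exp(u) - exp(u))/(u + 1)**2
The correct value should be: ((u + 1)*exp(u) - exp(u))/(u + 1)**2

Explanation: The sign of the whole expression was flipped: the term ((u + 1)*exp(u) - exp(u))/(u + 1)**2 was incorrectly written as -((u + 1)*exp(u) - exp(u))/(u + 1)**2
The later steps are derived from this incorrect expression, so the error originates in Step 2.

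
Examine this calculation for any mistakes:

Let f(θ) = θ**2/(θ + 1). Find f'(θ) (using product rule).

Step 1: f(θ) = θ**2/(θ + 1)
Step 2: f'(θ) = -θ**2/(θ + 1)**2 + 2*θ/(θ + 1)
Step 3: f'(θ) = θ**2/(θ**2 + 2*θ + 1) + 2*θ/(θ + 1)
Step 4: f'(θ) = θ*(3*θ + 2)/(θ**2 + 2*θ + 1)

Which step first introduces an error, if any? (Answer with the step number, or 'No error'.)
Step 3

Step 3 is incorrect due to a sign flip.
The step shows: θ**2/(θ**2 + 2*θ + 1) + 2*θ/(θ + 1)
The correct value should be: -θ**2/(θ**2 + 2*θ + 1) + 2*θ/(θ + 1)

Explanation: The sign of one term was flipped: the term -θ**2/(θ**2 + 2*θ + 1) was incorrectly written as θ**2/(θ**2 + 2*θ + 1)
The later steps are derived from this incorrect expression, so the error originates in Step 3.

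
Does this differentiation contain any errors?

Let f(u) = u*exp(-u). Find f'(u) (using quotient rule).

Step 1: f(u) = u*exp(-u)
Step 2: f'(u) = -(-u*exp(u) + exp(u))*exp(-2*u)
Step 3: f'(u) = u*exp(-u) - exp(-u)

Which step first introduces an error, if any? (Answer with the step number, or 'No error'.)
Step 2

Step 2 is incorrect due to a sign flip.
The step shows: -(-u*exp(u) + exp(u))*exp(-2*u)
The correct value should be: (-u*exp(u) + exp(u))*exp(-2*u)

Explanation: The sign of the whole expression was flipped: the term (-u*exp(u) + exp(u))*exp(-2*u) was incorrectly written as -(-u*exp(u) + exp(u))*exp(-2*u)
The later steps are derived from this incorrect expression, so the error originates in Step 2.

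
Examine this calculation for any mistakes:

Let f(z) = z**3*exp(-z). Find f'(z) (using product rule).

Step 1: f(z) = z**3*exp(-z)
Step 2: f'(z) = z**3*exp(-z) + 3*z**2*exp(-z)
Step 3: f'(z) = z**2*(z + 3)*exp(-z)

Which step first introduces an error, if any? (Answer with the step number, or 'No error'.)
Step 2

Step 2 is incorrect due to a sign flip.
The step shows: z**3*exp(-z) + 3*z**2*exp(-z)
The correct value should be: -z**3*exp(-z) + 3*z**2*exp(-z)

Explanation: The sign of one term was flipped: the term -z**3*exp(-z) was incorrectly written as z**3*exp(-z)
The later steps are derived from this incorrect expression, so the error originates in Step 2.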